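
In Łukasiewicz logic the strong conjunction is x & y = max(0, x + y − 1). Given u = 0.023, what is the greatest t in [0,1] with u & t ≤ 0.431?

1.000

The residuum of the Łukasiewicz t-norm gives the supremum: min(1, 1 − 0.023 + 0.431).
1 − 0.023 + 0.431 = 1.408, so t = min(1, 1.408) = 1.000.
Check: 0.023 & 1.000 = max(0, 0.023) = 0.023 ≤ 0.431.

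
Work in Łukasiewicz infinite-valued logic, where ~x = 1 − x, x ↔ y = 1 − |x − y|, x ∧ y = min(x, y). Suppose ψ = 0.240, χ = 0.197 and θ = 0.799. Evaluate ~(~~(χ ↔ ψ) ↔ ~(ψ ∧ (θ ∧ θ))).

0.197

χ ↔ ψ = 1 − |0.197 − 0.240| = 1 − 0.043 = 0.957
~(χ ↔ ψ) = 1 − 0.957 = 0.043
~~(χ ↔ ψ) = 1 − 0.043 = 0.957
θ ∧ θ = min(0.799, 0.799) = 0.799
ψ ∧ (θ ∧ θ) = min(0.240, 0.799) = 0.240
~(ψ ∧ (θ ∧ θ)) = 1 − 0.240 = 0.760
~~(χ ↔ ψ) ↔ ~(ψ ∧ (θ ∧ θ)) = 1 − |0.957 − 0.760| = 1 − 0.197 = 0.803
~(~~(χ ↔ ψ) ↔ ~(ψ ∧ (θ ∧ θ))) = 1 − 0.803 = 0.197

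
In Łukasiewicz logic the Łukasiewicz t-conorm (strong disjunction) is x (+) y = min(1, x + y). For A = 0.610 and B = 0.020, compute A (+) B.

0.630

A (+) B = min(1, 0.610 + 0.020) = min(1, 0.630) = 0.630
For comparison, the Gödel t-conorm max(x, y) would give 0.610.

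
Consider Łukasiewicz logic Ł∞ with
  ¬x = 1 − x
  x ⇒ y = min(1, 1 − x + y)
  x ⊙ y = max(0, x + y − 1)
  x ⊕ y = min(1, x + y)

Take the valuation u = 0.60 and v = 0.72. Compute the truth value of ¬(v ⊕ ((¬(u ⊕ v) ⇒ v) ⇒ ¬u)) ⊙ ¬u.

u ⊕ v = min(1, 0.60 + 0.72) = min(1, 1.32) = 1.00
¬(u ⊕ v) = 1 − 1.00 = 0.00
¬(u ⊕ v) ⇒ v = min(1, 1 − 0.00 + 0.72) = min(1, 1.72) = 1.00
¬u = 1 − 0.60 = 0.40
(¬(u ⊕ v) ⇒ v) ⇒ ¬u = min(1, 1 − 1.00 + 0.40) = min(1, 0.40) = 0.40
v ⊕ ((¬(u ⊕ v) ⇒ v) ⇒ ¬u) = min(1, 0.72 + 0.40) = min(1, 1.12) = 1.00
¬(v ⊕ ((¬(u ⊕ v) ⇒ v) ⇒ ¬u)) = 1 − 1.00 = 0.00
¬(v ⊕ ((¬(u ⊕ v) ⇒ v) ⇒ ¬u)) ⊙ ¬u = max(0, 0.00 + 0.40 − 1) = max(0, -0.60) = 0.00

0.00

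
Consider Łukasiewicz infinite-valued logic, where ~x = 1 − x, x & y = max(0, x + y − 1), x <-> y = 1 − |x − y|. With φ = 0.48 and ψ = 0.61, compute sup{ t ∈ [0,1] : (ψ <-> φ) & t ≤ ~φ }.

ψ <-> φ = 1 − |0.61 − 0.48| = 1 − 0.13 = 0.87
So the left factor is ψ <-> φ = 0.87.
~φ = 1 − 0.48 = 0.52
So the right-hand bound is ~φ = 0.52.
The residuum of the Łukasiewicz t-norm gives the supremum: min(1, 1 − 0.87 + 0.52).
1 − 0.87 + 0.52 = 0.65, so t = min(1, 0.65) = 0.65.
Check: 0.87 & 0.65 = max(0, 0.52) = 0.52 ≤ 0.52.

0.65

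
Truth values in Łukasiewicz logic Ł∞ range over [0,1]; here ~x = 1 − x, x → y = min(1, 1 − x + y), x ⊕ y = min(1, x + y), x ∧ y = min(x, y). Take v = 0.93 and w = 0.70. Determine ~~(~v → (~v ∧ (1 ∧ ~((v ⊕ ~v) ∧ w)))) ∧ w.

~v = 1 − 0.93 = 0.07
v ⊕ ~v = min(1, 0.93 + 0.07) = min(1, 1.00) = 1.00
(v ⊕ ~v) ∧ w = min(1.00, 0.70) = 0.70
~((v ⊕ ~v) ∧ w) = 1 − 0.70 = 0.30
1 ∧ ~((v ⊕ ~v) ∧ w) = min(1.00, 0.30) = 0.30
~v ∧ (1 ∧ ~((v ⊕ ~v) ∧ w)) = min(0.07, 0.30) = 0.07
~v → (~v ∧ (1 ∧ ~((v ⊕ ~v) ∧ w))) = min(1, 1 − 0.07 + 0.07) = min(1, 1.00) = 1.00
~(~v → (~v ∧ (1 ∧ ~((v ⊕ ~v) ∧ w)))) = 1 − 1.00 = 0.00
~~(~v → (~v ∧ (1 ∧ ~((v ⊕ ~v) ∧ w)))) = 1 − 0.00 = 1.00
~~(~v → (~v ∧ (1 ∧ ~((v ⊕ ~v) ∧ w)))) ∧ w = min(1.00, 0.70) = 0.70

0.70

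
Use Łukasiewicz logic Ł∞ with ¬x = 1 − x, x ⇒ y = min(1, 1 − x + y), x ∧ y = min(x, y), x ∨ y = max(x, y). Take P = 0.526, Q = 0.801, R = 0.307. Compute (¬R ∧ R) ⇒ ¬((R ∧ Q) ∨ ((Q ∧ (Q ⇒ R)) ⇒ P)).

0.693

¬R = 1 − 0.307 = 0.693
¬R ∧ R = min(0.693, 0.307) = 0.307
R ∧ Q = min(0.307, 0.801) = 0.307
Q ⇒ R = min(1, 1 − 0.801 + 0.307) = min(1, 0.506) = 0.506
Q ∧ (Q ⇒ R) = min(0.801, 0.506) = 0.506
(Q ∧ (Q ⇒ R)) ⇒ P = min(1, 1 − 0.506 + 0.526) = min(1, 1.020) = 1.000
(R ∧ Q) ∨ ((Q ∧ (Q ⇒ R)) ⇒ P) = max(0.307, 1.000) = 1.000
¬((R ∧ Q) ∨ ((Q ∧ (Q ⇒ R)) ⇒ P)) = 1 − 1.000 = 0.000
(¬R ∧ R) ⇒ ¬((R ∧ Q) ∨ ((Q ∧ (Q ⇒ R)) ⇒ P)) = min(1, 1 − 0.307 + 0.000) = min(1, 0.693) = 0.693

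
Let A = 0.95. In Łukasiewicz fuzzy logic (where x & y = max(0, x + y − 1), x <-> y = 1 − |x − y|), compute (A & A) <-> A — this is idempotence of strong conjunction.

0.95

A & A = max(0, 0.95 + 0.95 − 1) = max(0, 0.90) = 0.90
(A & A) <-> A = 1 − |0.90 − 0.95| = 1 − 0.05 = 0.95
(The value 0.95 < 1 shows this instance is not satisfied; fails in Ł∞ since a ⊗ a = max(0, 2a−1) ≠ a in general.)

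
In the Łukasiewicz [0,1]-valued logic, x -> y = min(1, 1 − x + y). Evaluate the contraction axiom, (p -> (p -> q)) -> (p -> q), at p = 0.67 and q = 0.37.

p -> q = min(1, 1 − 0.67 + 0.37) = min(1, 0.70) = 0.70
p -> (p -> q) = min(1, 1 − 0.67 + 0.70) = min(1, 1.03) = 1.00
(p -> (p -> q)) -> (p -> q) = min(1, 1 − 1.00 + 0.70) = min(1, 0.70) = 0.70
(The value 0.70 < 1 shows this instance is not satisfied; fails in Ł∞ (the t-norm is not idempotent).)

0.70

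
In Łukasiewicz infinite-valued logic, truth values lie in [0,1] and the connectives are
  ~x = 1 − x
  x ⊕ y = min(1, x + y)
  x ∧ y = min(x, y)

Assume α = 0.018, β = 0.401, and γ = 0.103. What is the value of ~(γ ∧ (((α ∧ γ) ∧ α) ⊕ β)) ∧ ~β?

α ∧ γ = min(0.018, 0.103) = 0.018
(α ∧ γ) ∧ α = min(0.018, 0.018) = 0.018
((α ∧ γ) ∧ α) ⊕ β = min(1, 0.018 + 0.401) = min(1, 0.419) = 0.419
γ ∧ (((α ∧ γ) ∧ α) ⊕ β) = min(0.103, 0.419) = 0.103
~(γ ∧ (((α ∧ γ) ∧ α) ⊕ β)) = 1 − 0.103 = 0.897
~β = 1 − 0.401 = 0.599
~(γ ∧ (((α ∧ γ) ∧ α) ⊕ β)) ∧ ~β = min(0.897, 0.599) = 0.599

0.599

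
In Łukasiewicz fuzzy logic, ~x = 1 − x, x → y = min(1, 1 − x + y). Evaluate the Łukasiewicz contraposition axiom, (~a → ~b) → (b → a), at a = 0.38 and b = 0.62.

~a = 1 − 0.38 = 0.62
~b = 1 − 0.62 = 0.38
~a → ~b = min(1, 1 − 0.62 + 0.38) = min(1, 0.76) = 0.76
b → a = min(1, 1 − 0.62 + 0.38) = min(1, 0.76) = 0.76
(~a → ~b) → (b → a) = min(1, 1 − 0.76 + 0.76) = min(1, 1.00) = 1.00
(As expected: an axiom of Ł∞, always 1.)

1.00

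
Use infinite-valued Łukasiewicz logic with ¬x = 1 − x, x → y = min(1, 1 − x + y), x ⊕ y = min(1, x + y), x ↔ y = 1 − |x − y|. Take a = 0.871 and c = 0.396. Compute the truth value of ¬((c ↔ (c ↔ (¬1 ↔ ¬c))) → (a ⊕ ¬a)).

¬1 = 1 − 1.000 = 0.000
¬c = 1 − 0.396 = 0.604
¬1 ↔ ¬c = 1 − |0.000 − 0.604| = 1 − 0.604 = 0.396
c ↔ (¬1 ↔ ¬c) = 1 − |0.396 − 0.396| = 1 − 0.000 = 1.000
c ↔ (c ↔ (¬1 ↔ ¬c)) = 1 − |0.396 − 1.000| = 1 − 0.604 = 0.396
¬a = 1 − 0.871 = 0.129
a ⊕ ¬a = min(1, 0.871 + 0.129) = min(1, 1.000) = 1.000
(c ↔ (c ↔ (¬1 ↔ ¬c))) → (a ⊕ ¬a) = min(1, 1 − 0.396 + 1.000) = min(1, 1.604) = 1.000
¬((c ↔ (c ↔ (¬1 ↔ ¬c))) → (a ⊕ ¬a)) = 1 − 1.000 = 0.000

0.000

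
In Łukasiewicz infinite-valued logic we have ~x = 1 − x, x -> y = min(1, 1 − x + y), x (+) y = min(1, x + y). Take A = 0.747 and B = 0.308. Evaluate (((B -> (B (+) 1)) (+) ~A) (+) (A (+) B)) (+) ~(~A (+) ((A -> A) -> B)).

1.000

B (+) 1 = min(1, 0.308 + 1.000) = min(1, 1.308) = 1.000
B -> (B (+) 1) = min(1, 1 − 0.308 + 1.000) = min(1, 1.692) = 1.000
~A = 1 − 0.747 = 0.253
(B -> (B (+) 1)) (+) ~A = min(1, 1.000 + 0.253) = min(1, 1.253) = 1.000
A (+) B = min(1, 0.747 + 0.308) = min(1, 1.055) = 1.000
((B -> (B (+) 1)) (+) ~A) (+) (A (+) B) = min(1, 1.000 + 1.000) = min(1, 2.000) = 1.000
A -> A = min(1, 1 − 0.747 + 0.747) = min(1, 1.000) = 1.000
(A -> A) -> B = min(1, 1 − 1.000 + 0.308) = min(1, 0.308) = 0.308
~A (+) ((A -> A) -> B) = min(1, 0.253 + 0.308) = min(1, 0.561) = 0.561
~(~A (+) ((A -> A) -> B)) = 1 − 0.561 = 0.439
(((B -> (B (+) 1)) (+) ~A) (+) (A (+) B)) (+) ~(~A (+) ((A -> A) -> B)) = min(1, 1.000 + 0.439) = min(1, 1.439) = 1.000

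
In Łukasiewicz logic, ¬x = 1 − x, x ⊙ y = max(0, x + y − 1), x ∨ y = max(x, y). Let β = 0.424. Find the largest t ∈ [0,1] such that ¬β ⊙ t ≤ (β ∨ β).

¬β = 1 − 0.424 = 0.576
So the left factor is ¬β = 0.576.
β ∨ β = max(0.424, 0.424) = 0.424
So the right-hand bound is β ∨ β = 0.424.
The residuum of the Łukasiewicz t-norm gives the supremum: min(1, 1 − 0.576 + 0.424).
1 − 0.576 + 0.424 = 0.848, so t = min(1, 0.848) = 0.848.
Check: 0.576 ⊙ 0.848 = max(0, 0.424) = 0.424 ≤ 0.424.

0.848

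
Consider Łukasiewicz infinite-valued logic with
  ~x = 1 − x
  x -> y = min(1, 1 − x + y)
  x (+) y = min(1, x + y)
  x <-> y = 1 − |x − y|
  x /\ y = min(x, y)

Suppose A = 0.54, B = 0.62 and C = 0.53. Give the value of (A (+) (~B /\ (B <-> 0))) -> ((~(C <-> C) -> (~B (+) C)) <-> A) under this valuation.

0.62

~B = 1 − 0.62 = 0.38
B <-> 0 = 1 − |0.62 − 0.00| = 1 − 0.62 = 0.38
~B /\ (B <-> 0) = min(0.38, 0.38) = 0.38
A (+) (~B /\ (B <-> 0)) = min(1, 0.54 + 0.38) = min(1, 0.92) = 0.92
C <-> C = 1 − |0.53 − 0.53| = 1 − 0.00 = 1.00
~(C <-> C) = 1 − 1.00 = 0.00
~B (+) C = min(1, 0.38 + 0.53) = min(1, 0.91) = 0.91
~(C <-> C) -> (~B (+) C) = min(1, 1 − 0.00 + 0.91) = min(1, 1.91) = 1.00
(~(C <-> C) -> (~B (+) C)) <-> A = 1 − |1.00 − 0.54| = 1 − 0.46 = 0.54
(A (+) (~B /\ (B <-> 0))) -> ((~(C <-> C) -> (~B (+) C)) <-> A) = min(1, 1 − 0.92 + 0.54) = min(1, 0.62) = 0.62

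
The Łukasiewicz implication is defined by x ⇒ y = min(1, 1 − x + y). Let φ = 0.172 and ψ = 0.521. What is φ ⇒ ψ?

φ ⇒ ψ = min(1, 1 − 0.172 + 0.521) = min(1, 1.349) = 1.000
For comparison, the Gödel implication (1 if x ≤ y else y) would give 1.000.

1.000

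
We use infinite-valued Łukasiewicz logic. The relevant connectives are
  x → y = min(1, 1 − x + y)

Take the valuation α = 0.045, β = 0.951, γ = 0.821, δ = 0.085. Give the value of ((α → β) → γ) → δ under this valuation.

α → β = min(1, 1 − 0.045 + 0.951) = min(1, 1.906) = 1.000
(α → β) → γ = min(1, 1 − 1.000 + 0.821) = min(1, 0.821) = 0.821
((α → β) → γ) → δ = min(1, 1 − 0.821 + 0.085) = min(1, 0.264) = 0.264

0.264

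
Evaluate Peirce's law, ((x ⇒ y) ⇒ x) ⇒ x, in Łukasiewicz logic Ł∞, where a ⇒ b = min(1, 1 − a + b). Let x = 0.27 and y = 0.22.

0.95

x ⇒ y = min(1, 1 − 0.27 + 0.22) = min(1, 0.95) = 0.95
(x ⇒ y) ⇒ x = min(1, 1 − 0.95 + 0.27) = min(1, 0.32) = 0.32
((x ⇒ y) ⇒ x) ⇒ x = min(1, 1 − 0.32 + 0.27) = min(1, 0.95) = 0.95
(The value 0.95 < 1 shows this instance is not satisfied; not a Ł∞-tautology in general.)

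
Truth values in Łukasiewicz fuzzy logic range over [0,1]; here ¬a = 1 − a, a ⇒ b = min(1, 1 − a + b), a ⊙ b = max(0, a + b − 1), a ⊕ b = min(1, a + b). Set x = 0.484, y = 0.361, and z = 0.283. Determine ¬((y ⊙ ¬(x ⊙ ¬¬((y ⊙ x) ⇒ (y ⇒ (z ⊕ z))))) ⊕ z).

y ⊙ x = max(0, 0.361 + 0.484 − 1) = max(0, -0.155) = 0.000
z ⊕ z = min(1, 0.283 + 0.283) = min(1, 0.566) = 0.566
y ⇒ (z ⊕ z) = min(1, 1 − 0.361 + 0.566) = min(1, 1.205) = 1.000
(y ⊙ x) ⇒ (y ⇒ (z ⊕ z)) = min(1, 1 − 0.000 + 1.000) = min(1, 2.000) = 1.000
¬((y ⊙ x) ⇒ (y ⇒ (z ⊕ z))) = 1 − 1.000 = 0.000
¬¬((y ⊙ x) ⇒ (y ⇒ (z ⊕ z))) = 1 − 0.000 = 1.000
x ⊙ ¬¬((y ⊙ x) ⇒ (y ⇒ (z ⊕ z))) = max(0, 0.484 + 1.000 − 1) = max(0, 0.484) = 0.484
¬(x ⊙ ¬¬((y ⊙ x) ⇒ (y ⇒ (z ⊕ z)))) = 1 − 0.484 = 0.516
y ⊙ ¬(x ⊙ ¬¬((y ⊙ x) ⇒ (y ⇒ (z ⊕ z)))) = max(0, 0.361 + 0.516 − 1) = max(0, -0.123) = 0.000
(y ⊙ ¬(x ⊙ ¬¬((y ⊙ x) ⇒ (y ⇒ (z ⊕ z))))) ⊕ z = min(1, 0.000 + 0.283) = min(1, 0.283) = 0.283
¬((y ⊙ ¬(x ⊙ ¬¬((y ⊙ x) ⇒ (y ⇒ (z ⊕ z))))) ⊕ z) = 1 − 0.283 = 0.717

0.717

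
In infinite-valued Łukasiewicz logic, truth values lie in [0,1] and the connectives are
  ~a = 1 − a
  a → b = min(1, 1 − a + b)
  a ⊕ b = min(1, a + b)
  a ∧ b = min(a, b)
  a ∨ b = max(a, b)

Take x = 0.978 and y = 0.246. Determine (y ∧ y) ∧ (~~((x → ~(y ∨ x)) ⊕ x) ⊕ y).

0.246

y ∧ y = min(0.246, 0.246) = 0.246
y ∨ x = max(0.246, 0.978) = 0.978
~(y ∨ x) = 1 − 0.978 = 0.022
x → ~(y ∨ x) = min(1, 1 − 0.978 + 0.022) = min(1, 0.044) = 0.044
(x → ~(y ∨ x)) ⊕ x = min(1, 0.044 + 0.978) = min(1, 1.022) = 1.000
~((x → ~(y ∨ x)) ⊕ x) = 1 − 1.000 = 0.000
~~((x → ~(y ∨ x)) ⊕ x) = 1 − 0.000 = 1.000
~~((x → ~(y ∨ x)) ⊕ x) ⊕ y = min(1, 1.000 + 0.246) = min(1, 1.246) = 1.000
(y ∧ y) ∧ (~~((x → ~(y ∨ x)) ⊕ x) ⊕ y) = min(0.246, 1.000) = 0.246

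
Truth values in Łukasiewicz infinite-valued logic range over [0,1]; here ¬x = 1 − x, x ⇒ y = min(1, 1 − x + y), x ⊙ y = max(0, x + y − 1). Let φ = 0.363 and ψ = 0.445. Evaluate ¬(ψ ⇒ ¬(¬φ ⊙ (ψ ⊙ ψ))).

¬φ = 1 − 0.363 = 0.637
ψ ⊙ ψ = max(0, 0.445 + 0.445 − 1) = max(0, -0.110) = 0.000
¬φ ⊙ (ψ ⊙ ψ) = max(0, 0.637 + 0.000 − 1) = max(0, -0.363) = 0.000
¬(¬φ ⊙ (ψ ⊙ ψ)) = 1 − 0.000 = 1.000
ψ ⇒ ¬(¬φ ⊙ (ψ ⊙ ψ)) = min(1, 1 − 0.445 + 1.000) = min(1, 1.555) = 1.000
¬(ψ ⇒ ¬(¬φ ⊙ (ψ ⊙ ψ))) = 1 − 1.000 = 0.000

0.000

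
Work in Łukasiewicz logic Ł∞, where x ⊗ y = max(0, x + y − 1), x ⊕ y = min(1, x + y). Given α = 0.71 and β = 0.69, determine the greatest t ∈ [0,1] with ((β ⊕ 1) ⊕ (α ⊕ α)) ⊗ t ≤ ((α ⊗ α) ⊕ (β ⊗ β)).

0.80

β ⊕ 1 = min(1, 0.69 + 1.00) = min(1, 1.69) = 1.00
α ⊕ α = min(1, 0.71 + 0.71) = min(1, 1.42) = 1.00
(β ⊕ 1) ⊕ (α ⊕ α) = min(1, 1.00 + 1.00) = min(1, 2.00) = 1.00
So the left factor is (β ⊕ 1) ⊕ (α ⊕ α) = 1.00.
α ⊗ α = max(0, 0.71 + 0.71 − 1) = max(0, 0.42) = 0.42
β ⊗ β = max(0, 0.69 + 0.69 − 1) = max(0, 0.38) = 0.38
(α ⊗ α) ⊕ (β ⊗ β) = min(1, 0.42 + 0.38) = min(1, 0.80) = 0.80
So the right-hand bound is (α ⊗ α) ⊕ (β ⊗ β) = 0.80.
The residuum of the Łukasiewicz t-norm gives the supremum: min(1, 1 − 1.00 + 0.80).
1 − 1.00 + 0.80 = 0.80, so t = min(1, 0.80) = 0.80.
Check: 1.00 ⊗ 0.80 = max(0, 0.80) = 0.80 ≤ 0.80.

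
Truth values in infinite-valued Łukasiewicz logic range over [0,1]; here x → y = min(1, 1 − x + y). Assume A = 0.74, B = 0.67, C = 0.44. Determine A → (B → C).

B → C = min(1, 1 − 0.67 + 0.44) = min(1, 0.77) = 0.77
A → (B → C) = min(1, 1 − 0.74 + 0.77) = min(1, 1.03) = 1.00

1.00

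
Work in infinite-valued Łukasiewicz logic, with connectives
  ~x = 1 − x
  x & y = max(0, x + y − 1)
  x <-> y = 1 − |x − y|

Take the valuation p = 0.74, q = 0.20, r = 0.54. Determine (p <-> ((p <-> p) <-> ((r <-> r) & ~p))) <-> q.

0.68

p <-> p = 1 − |0.74 − 0.74| = 1 − 0.00 = 1.00
r <-> r = 1 − |0.54 − 0.54| = 1 − 0.00 = 1.00
~p = 1 − 0.74 = 0.26
(r <-> r) & ~p = max(0, 1.00 + 0.26 − 1) = max(0, 0.26) = 0.26
(p <-> p) <-> ((r <-> r) & ~p) = 1 − |1.00 − 0.26| = 1 − 0.74 = 0.26
p <-> ((p <-> p) <-> ((r <-> r) & ~p)) = 1 − |0.74 − 0.26| = 1 − 0.48 = 0.52
(p <-> ((p <-> p) <-> ((r <-> r) & ~p))) <-> q = 1 − |0.52 − 0.20| = 1 − 0.32 = 0.68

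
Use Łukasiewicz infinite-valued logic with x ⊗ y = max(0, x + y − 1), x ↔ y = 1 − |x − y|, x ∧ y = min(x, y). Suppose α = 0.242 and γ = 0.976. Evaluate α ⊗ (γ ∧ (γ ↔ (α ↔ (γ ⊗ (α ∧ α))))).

0.218

α ∧ α = min(0.242, 0.242) = 0.242
γ ⊗ (α ∧ α) = max(0, 0.976 + 0.242 − 1) = max(0, 0.218) = 0.218
α ↔ (γ ⊗ (α ∧ α)) = 1 − |0.242 − 0.218| = 1 − 0.024 = 0.976
γ ↔ (α ↔ (γ ⊗ (α ∧ α))) = 1 − |0.976 − 0.976| = 1 − 0.000 = 1.000
γ ∧ (γ ↔ (α ↔ (γ ⊗ (α ∧ α)))) = min(0.976, 1.000) = 0.976
α ⊗ (γ ∧ (γ ↔ (α ↔ (γ ⊗ (α ∧ α))))) = max(0, 0.242 + 0.976 − 1) = max(0, 0.218) = 0.218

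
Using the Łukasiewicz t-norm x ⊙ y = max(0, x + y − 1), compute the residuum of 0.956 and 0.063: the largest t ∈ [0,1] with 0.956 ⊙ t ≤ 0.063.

The residuum of the Łukasiewicz t-norm gives the supremum: min(1, 1 − 0.956 + 0.063).
1 − 0.956 + 0.063 = 0.107, so t = min(1, 0.107) = 0.107.
Check: 0.956 ⊙ 0.107 = max(0, 0.063) = 0.063 ≤ 0.063.

0.107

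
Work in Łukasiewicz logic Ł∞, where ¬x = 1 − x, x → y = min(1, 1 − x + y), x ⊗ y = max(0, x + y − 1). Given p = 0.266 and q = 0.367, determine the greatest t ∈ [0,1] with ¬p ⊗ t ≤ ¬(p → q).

0.266

¬p = 1 − 0.266 = 0.734
So the left factor is ¬p = 0.734.
p → q = min(1, 1 − 0.266 + 0.367) = min(1, 1.101) = 1.000
¬(p → q) = 1 − 1.000 = 0.000
So the right-hand bound is ¬(p → q) = 0.000.
The residuum of the Łukasiewicz t-norm gives the supremum: min(1, 1 − 0.734 + 0.000).
1 − 0.734 + 0.000 = 0.266, so t = min(1, 0.266) = 0.266.
Check: 0.734 ⊗ 0.266 = max(0, 0.000) = 0.000 ≤ 0.000.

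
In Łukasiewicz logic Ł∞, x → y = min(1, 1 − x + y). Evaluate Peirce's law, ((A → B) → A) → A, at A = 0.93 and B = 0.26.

0.93

A → B = min(1, 1 − 0.93 + 0.26) = min(1, 0.33) = 0.33
(A → B) → A = min(1, 1 − 0.33 + 0.93) = min(1, 1.60) = 1.00
((A → B) → A) → A = min(1, 1 − 1.00 + 0.93) = min(1, 0.93) = 0.93
(The value 0.93 < 1 shows this instance is not satisfied; not a Ł∞-tautology in general.)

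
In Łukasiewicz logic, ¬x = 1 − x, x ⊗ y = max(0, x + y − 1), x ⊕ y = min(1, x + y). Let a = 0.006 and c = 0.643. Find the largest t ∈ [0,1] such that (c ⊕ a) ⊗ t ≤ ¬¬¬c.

c ⊕ a = min(1, 0.643 + 0.006) = min(1, 0.649) = 0.649
So the left factor is c ⊕ a = 0.649.
¬c = 1 − 0.643 = 0.357
¬¬c = 1 − 0.357 = 0.643
¬¬¬c = 1 − 0.643 = 0.357
So the right-hand bound is ¬¬¬c = 0.357.
The residuum of the Łukasiewicz t-norm gives the supremum: min(1, 1 − 0.649 + 0.357).
1 − 0.649 + 0.357 = 0.708, so t = min(1, 0.708) = 0.708.
Check: 0.649 ⊗ 0.708 = max(0, 0.357) = 0.357 ≤ 0.357.

0.708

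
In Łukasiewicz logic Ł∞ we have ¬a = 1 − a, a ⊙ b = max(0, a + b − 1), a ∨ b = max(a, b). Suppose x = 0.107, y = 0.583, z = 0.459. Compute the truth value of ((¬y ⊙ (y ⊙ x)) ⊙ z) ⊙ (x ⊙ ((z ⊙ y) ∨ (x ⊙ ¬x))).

¬y = 1 − 0.583 = 0.417
y ⊙ x = max(0, 0.583 + 0.107 − 1) = max(0, -0.310) = 0.000
¬y ⊙ (y ⊙ x) = max(0, 0.417 + 0.000 − 1) = max(0, -0.583) = 0.000
(¬y ⊙ (y ⊙ x)) ⊙ z = max(0, 0.000 + 0.459 − 1) = max(0, -0.541) = 0.000
z ⊙ y = max(0, 0.459 + 0.583 − 1) = max(0, 0.042) = 0.042
¬x = 1 − 0.107 = 0.893
x ⊙ ¬x = max(0, 0.107 + 0.893 − 1) = max(0, 0.000) = 0.000
(z ⊙ y) ∨ (x ⊙ ¬x) = max(0.042, 0.000) = 0.042
x ⊙ ((z ⊙ y) ∨ (x ⊙ ¬x)) = max(0, 0.107 + 0.042 − 1) = max(0, -0.851) = 0.000
((¬y ⊙ (y ⊙ x)) ⊙ z) ⊙ (x ⊙ ((z ⊙ y) ∨ (x ⊙ ¬x))) = max(0, 0.000 + 0.000 − 1) = max(0, -1.000) = 0.000

0.000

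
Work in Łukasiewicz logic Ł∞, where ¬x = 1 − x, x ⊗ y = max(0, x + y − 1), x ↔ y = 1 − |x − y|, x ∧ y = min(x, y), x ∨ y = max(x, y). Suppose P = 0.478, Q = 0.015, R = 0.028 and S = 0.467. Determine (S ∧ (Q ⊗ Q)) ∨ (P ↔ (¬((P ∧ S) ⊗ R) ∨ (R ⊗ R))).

Q ⊗ Q = max(0, 0.015 + 0.015 − 1) = max(0, -0.970) = 0.000
S ∧ (Q ⊗ Q) = min(0.467, 0.000) = 0.000
P ∧ S = min(0.478, 0.467) = 0.467
(P ∧ S) ⊗ R = max(0, 0.467 + 0.028 − 1) = max(0, -0.505) = 0.000
¬((P ∧ S) ⊗ R) = 1 − 0.000 = 1.000
R ⊗ R = max(0, 0.028 + 0.028 − 1) = max(0, -0.944) = 0.000
¬((P ∧ S) ⊗ R) ∨ (R ⊗ R) = max(1.000, 0.000) = 1.000
P ↔ (¬((P ∧ S) ⊗ R) ∨ (R ⊗ R)) = 1 − |0.478 − 1.000| = 1 − 0.522 = 0.478
(S ∧ (Q ⊗ Q)) ∨ (P ↔ (¬((P ∧ S) ⊗ R) ∨ (R ⊗ R))) = max(0.000, 0.478) = 0.478

0.478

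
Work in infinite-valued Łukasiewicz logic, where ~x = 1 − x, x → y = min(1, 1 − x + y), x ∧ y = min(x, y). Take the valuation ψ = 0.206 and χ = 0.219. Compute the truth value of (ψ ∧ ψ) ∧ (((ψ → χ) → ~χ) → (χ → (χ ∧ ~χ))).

ψ ∧ ψ = min(0.206, 0.206) = 0.206
ψ → χ = min(1, 1 − 0.206 + 0.219) = min(1, 1.013) = 1.000
~χ = 1 − 0.219 = 0.781
(ψ → χ) → ~χ = min(1, 1 − 1.000 + 0.781) = min(1, 0.781) = 0.781
χ ∧ ~χ = min(0.219, 0.781) = 0.219
χ → (χ ∧ ~χ) = min(1, 1 − 0.219 + 0.219) = min(1, 1.000) = 1.000
((ψ → χ) → ~χ) → (χ → (χ ∧ ~χ)) = min(1, 1 − 0.781 + 1.000) = min(1, 1.219) = 1.000
(ψ ∧ ψ) ∧ (((ψ → χ) → ~χ) → (χ → (χ ∧ ~χ))) = min(0.206, 1.000) = 0.206

0.206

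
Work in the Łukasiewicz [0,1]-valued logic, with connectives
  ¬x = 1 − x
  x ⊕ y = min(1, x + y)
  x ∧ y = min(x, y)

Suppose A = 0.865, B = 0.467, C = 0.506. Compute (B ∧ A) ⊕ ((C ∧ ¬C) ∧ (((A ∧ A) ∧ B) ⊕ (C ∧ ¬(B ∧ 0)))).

0.961

B ∧ A = min(0.467, 0.865) = 0.467
¬C = 1 − 0.506 = 0.494
C ∧ ¬C = min(0.506, 0.494) = 0.494
A ∧ A = min(0.865, 0.865) = 0.865
(A ∧ A) ∧ B = min(0.865, 0.467) = 0.467
B ∧ 0 = min(0.467, 0.000) = 0.000
¬(B ∧ 0) = 1 − 0.000 = 1.000
C ∧ ¬(B ∧ 0) = min(0.506, 1.000) = 0.506
((A ∧ A) ∧ B) ⊕ (C ∧ ¬(B ∧ 0)) = min(1, 0.467 + 0.506) = min(1, 0.973) = 0.973
(C ∧ ¬C) ∧ (((A ∧ A) ∧ B) ⊕ (C ∧ ¬(B ∧ 0))) = min(0.494, 0.973) = 0.494
(B ∧ A) ⊕ ((C ∧ ¬C) ∧ (((A ∧ A) ∧ B) ⊕ (C ∧ ¬(B ∧ 0)))) = min(1, 0.467 + 0.494) = min(1, 0.961) = 0.961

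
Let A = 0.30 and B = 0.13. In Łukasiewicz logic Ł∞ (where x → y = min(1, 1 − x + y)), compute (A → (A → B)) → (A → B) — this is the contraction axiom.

A → B = min(1, 1 − 0.30 + 0.13) = min(1, 0.83) = 0.83
A → (A → B) = min(1, 1 − 0.30 + 0.83) = min(1, 1.53) = 1.00
(A → (A → B)) → (A → B) = min(1, 1 − 1.00 + 0.83) = min(1, 0.83) = 0.83
(The value 0.83 < 1 shows this instance is not satisfied; fails in Ł∞ (the t-norm is not idempotent).)

0.83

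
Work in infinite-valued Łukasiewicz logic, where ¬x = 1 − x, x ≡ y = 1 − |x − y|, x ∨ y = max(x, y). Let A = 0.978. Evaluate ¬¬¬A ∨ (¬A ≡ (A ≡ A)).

0.022

¬A = 1 − 0.978 = 0.022
¬¬A = 1 − 0.022 = 0.978
¬¬¬A = 1 − 0.978 = 0.022
A ≡ A = 1 − |0.978 − 0.978| = 1 − 0.000 = 1.000
¬A ≡ (A ≡ A) = 1 − |0.022 − 1.000| = 1 − 0.978 = 0.022
¬¬¬A ∨ (¬A ≡ (A ≡ A)) = max(0.022, 0.022) = 0.022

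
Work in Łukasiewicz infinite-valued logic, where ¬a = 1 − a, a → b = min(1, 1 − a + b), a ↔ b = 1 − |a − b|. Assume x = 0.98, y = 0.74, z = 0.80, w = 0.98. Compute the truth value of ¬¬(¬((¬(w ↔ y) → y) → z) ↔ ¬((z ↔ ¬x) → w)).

w ↔ y = 1 − |0.98 − 0.74| = 1 − 0.24 = 0.76
¬(w ↔ y) = 1 − 0.76 = 0.24
¬(w ↔ y) → y = min(1, 1 − 0.24 + 0.74) = min(1, 1.50) = 1.00
(¬(w ↔ y) → y) → z = min(1, 1 − 1.00 + 0.80) = min(1, 0.80) = 0.80
¬((¬(w ↔ y) → y) → z) = 1 − 0.80 = 0.20
¬x = 1 − 0.98 = 0.02
z ↔ ¬x = 1 − |0.80 − 0.02| = 1 − 0.78 = 0.22
(z ↔ ¬x) → w = min(1, 1 − 0.22 + 0.98) = min(1, 1.76) = 1.00
¬((z ↔ ¬x) → w) = 1 − 1.00 = 0.00
¬((¬(w ↔ y) → y) → z) ↔ ¬((z ↔ ¬x) → w) = 1 − |0.20 − 0.00| = 1 − 0.20 = 0.80
¬(¬((¬(w ↔ y) → y) → z) ↔ ¬((z ↔ ¬x) → w)) = 1 − 0.80 = 0.20
¬¬(¬((¬(w ↔ y) → y) → z) ↔ ¬((z ↔ ¬x) → w)) = 1 − 0.20 = 0.80

0.80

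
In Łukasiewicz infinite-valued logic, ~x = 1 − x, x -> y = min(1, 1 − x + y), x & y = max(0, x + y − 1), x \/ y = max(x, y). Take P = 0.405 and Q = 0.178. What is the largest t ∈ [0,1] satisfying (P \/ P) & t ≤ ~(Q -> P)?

P \/ P = max(0.405, 0.405) = 0.405
So the left factor is P \/ P = 0.405.
Q -> P = min(1, 1 − 0.178 + 0.405) = min(1, 1.227) = 1.000
~(Q -> P) = 1 − 1.000 = 0.000
So the right-hand bound is ~(Q -> P) = 0.000.
The residuum of the Łukasiewicz t-norm gives the supremum: min(1, 1 − 0.405 + 0.000).
1 − 0.405 + 0.000 = 0.595, so t = min(1, 0.595) = 0.595.
Check: 0.405 & 0.595 = max(0, 0.000) = 0.000 ≤ 0.000.

0.595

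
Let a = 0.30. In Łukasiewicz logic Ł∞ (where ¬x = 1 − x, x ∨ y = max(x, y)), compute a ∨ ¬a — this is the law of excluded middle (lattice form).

0.70

¬a = 1 − 0.30 = 0.70
a ∨ ¬a = max(0.30, 0.70) = 0.70
(The value 0.70 < 1 shows this instance is not satisfied; not a Ł∞-tautology — its value is max(a, 1−a).)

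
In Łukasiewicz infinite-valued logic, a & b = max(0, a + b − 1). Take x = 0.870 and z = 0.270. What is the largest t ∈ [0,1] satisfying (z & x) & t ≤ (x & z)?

1.000

z & x = max(0, 0.270 + 0.870 − 1) = max(0, 0.140) = 0.140
So the left factor is z & x = 0.140.
x & z = max(0, 0.870 + 0.270 − 1) = max(0, 0.140) = 0.140
So the right-hand bound is x & z = 0.140.
The residuum of the Łukasiewicz t-norm gives the supremum: min(1, 1 − 0.140 + 0.140).
1 − 0.140 + 0.140 = 1.000, so t = min(1, 1.000) = 1.000.
Check: 0.140 & 1.000 = max(0, 0.140) = 0.140 ≤ 0.140.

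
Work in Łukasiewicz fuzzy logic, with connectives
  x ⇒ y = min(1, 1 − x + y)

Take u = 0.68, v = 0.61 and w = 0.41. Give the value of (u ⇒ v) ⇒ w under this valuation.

u ⇒ v = min(1, 1 − 0.68 + 0.61) = min(1, 0.93) = 0.93
(u ⇒ v) ⇒ w = min(1, 1 − 0.93 + 0.41) = min(1, 0.48) = 0.48

0.48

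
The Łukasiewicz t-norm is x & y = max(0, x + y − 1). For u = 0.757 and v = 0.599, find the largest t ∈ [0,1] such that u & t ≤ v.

0.842

The residuum of the Łukasiewicz t-norm gives the supremum: min(1, 1 − 0.757 + 0.599).
1 − 0.757 + 0.599 = 0.842, so t = min(1, 0.842) = 0.842.
Check: 0.757 & 0.842 = max(0, 0.599) = 0.599 ≤ 0.599.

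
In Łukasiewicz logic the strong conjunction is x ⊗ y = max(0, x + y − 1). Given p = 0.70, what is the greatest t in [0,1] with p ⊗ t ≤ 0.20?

0.50

The residuum of the Łukasiewicz t-norm gives the supremum: min(1, 1 − 0.70 + 0.20).
1 − 0.70 + 0.20 = 0.50, so t = min(1, 0.50) = 0.50.
Check: 0.70 ⊗ 0.50 = max(0, 0.20) = 0.20 ≤ 0.20.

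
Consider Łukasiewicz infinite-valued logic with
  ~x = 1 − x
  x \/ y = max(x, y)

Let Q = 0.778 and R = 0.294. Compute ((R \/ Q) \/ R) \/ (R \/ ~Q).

R \/ Q = max(0.294, 0.778) = 0.778
(R \/ Q) \/ R = max(0.778, 0.294) = 0.778
~Q = 1 − 0.778 = 0.222
R \/ ~Q = max(0.294, 0.222) = 0.294
((R \/ Q) \/ R) \/ (R \/ ~Q) = max(0.778, 0.294) = 0.778

0.778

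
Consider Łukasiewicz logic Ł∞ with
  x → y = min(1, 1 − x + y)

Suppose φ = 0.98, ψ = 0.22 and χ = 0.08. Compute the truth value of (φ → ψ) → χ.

φ → ψ = min(1, 1 − 0.98 + 0.22) = min(1, 0.24) = 0.24
(φ → ψ) → χ = min(1, 1 − 0.24 + 0.08) = min(1, 0.84) = 0.84

0.84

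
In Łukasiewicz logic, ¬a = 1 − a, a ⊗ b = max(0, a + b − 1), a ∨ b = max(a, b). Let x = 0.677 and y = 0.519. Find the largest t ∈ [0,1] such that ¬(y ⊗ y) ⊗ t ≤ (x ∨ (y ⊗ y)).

y ⊗ y = max(0, 0.519 + 0.519 − 1) = max(0, 0.038) = 0.038
¬(y ⊗ y) = 1 − 0.038 = 0.962
So the left factor is ¬(y ⊗ y) = 0.962.
x ∨ (y ⊗ y) = max(0.677, 0.038) = 0.677
So the right-hand bound is x ∨ (y ⊗ y) = 0.677.
The residuum of the Łukasiewicz t-norm gives the supremum: min(1, 1 − 0.962 + 0.677).
1 − 0.962 + 0.677 = 0.715, so t = min(1, 0.715) = 0.715.
Check: 0.962 ⊗ 0.715 = max(0, 0.677) = 0.677 ≤ 0.677.

0.715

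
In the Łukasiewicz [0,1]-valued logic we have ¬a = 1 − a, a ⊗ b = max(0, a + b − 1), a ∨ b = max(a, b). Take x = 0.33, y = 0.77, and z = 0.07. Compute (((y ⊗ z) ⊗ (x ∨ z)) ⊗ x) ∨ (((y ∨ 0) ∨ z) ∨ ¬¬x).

y ⊗ z = max(0, 0.77 + 0.07 − 1) = max(0, -0.16) = 0.00
x ∨ z = max(0.33, 0.07) = 0.33
(y ⊗ z) ⊗ (x ∨ z) = max(0, 0.00 + 0.33 − 1) = max(0, -0.67) = 0.00
((y ⊗ z) ⊗ (x ∨ z)) ⊗ x = max(0, 0.00 + 0.33 − 1) = max(0, -0.67) = 0.00
y ∨ 0 = max(0.77, 0.00) = 0.77
(y ∨ 0) ∨ z = max(0.77, 0.07) = 0.77
¬x = 1 − 0.33 = 0.67
¬¬x = 1 − 0.67 = 0.33
((y ∨ 0) ∨ z) ∨ ¬¬x = max(0.77, 0.33) = 0.77
(((y ⊗ z) ⊗ (x ∨ z)) ⊗ x) ∨ (((y ∨ 0) ∨ z) ∨ ¬¬x) = max(0.00, 0.77) = 0.77

0.77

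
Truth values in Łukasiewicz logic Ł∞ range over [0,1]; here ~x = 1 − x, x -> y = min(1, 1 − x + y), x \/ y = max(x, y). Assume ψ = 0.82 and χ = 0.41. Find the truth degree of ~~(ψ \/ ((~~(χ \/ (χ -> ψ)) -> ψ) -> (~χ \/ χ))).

0.82

χ -> ψ = min(1, 1 − 0.41 + 0.82) = min(1, 1.41) = 1.00
χ \/ (χ -> ψ) = max(0.41, 1.00) = 1.00
~(χ \/ (χ -> ψ)) = 1 − 1.00 = 0.00
~~(χ \/ (χ -> ψ)) = 1 − 0.00 = 1.00
~~(χ \/ (χ -> ψ)) -> ψ = min(1, 1 − 1.00 + 0.82) = min(1, 0.82) = 0.82
~χ = 1 − 0.41 = 0.59
~χ \/ χ = max(0.59, 0.41) = 0.59
(~~(χ \/ (χ -> ψ)) -> ψ) -> (~χ \/ χ) = min(1, 1 − 0.82 + 0.59) = min(1, 0.77) = 0.77
ψ \/ ((~~(χ \/ (χ -> ψ)) -> ψ) -> (~χ \/ χ)) = max(0.82, 0.77) = 0.82
~(ψ \/ ((~~(χ \/ (χ -> ψ)) -> ψ) -> (~χ \/ χ))) = 1 − 0.82 = 0.18
~~(ψ \/ ((~~(χ \/ (χ -> ψ)) -> ψ) -> (~χ \/ χ))) = 1 − 0.18 = 0.82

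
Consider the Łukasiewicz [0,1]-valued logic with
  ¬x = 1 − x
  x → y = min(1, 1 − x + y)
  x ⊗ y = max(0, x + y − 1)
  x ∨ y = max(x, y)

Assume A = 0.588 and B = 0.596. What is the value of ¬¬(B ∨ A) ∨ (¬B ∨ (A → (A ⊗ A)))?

B ∨ A = max(0.596, 0.588) = 0.596
¬(B ∨ A) = 1 − 0.596 = 0.404
¬¬(B ∨ A) = 1 − 0.404 = 0.596
¬B = 1 − 0.596 = 0.404
A ⊗ A = max(0, 0.588 + 0.588 − 1) = max(0, 0.176) = 0.176
A → (A ⊗ A) = min(1, 1 − 0.588 + 0.176) = min(1, 0.588) = 0.588
¬B ∨ (A → (A ⊗ A)) = max(0.404, 0.588) = 0.588
¬¬(B ∨ A) ∨ (¬B ∨ (A → (A ⊗ A))) = max(0.596, 0.588) = 0.596

0.596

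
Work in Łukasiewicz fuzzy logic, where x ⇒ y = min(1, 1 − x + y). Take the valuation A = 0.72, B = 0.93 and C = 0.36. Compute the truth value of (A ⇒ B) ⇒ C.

0.36

A ⇒ B = min(1, 1 − 0.72 + 0.93) = min(1, 1.21) = 1.00
(A ⇒ B) ⇒ C = min(1, 1 − 1.00 + 0.36) = min(1, 0.36) = 0.36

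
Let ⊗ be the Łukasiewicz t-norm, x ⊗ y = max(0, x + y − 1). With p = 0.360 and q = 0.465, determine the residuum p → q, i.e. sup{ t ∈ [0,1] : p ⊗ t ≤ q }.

1.000

The residuum of the Łukasiewicz t-norm gives the supremum: min(1, 1 − 0.360 + 0.465).
1 − 0.360 + 0.465 = 1.105, so t = min(1, 1.105) = 1.000.
Check: 0.360 ⊗ 1.000 = max(0, 0.360) = 0.360 ≤ 0.465.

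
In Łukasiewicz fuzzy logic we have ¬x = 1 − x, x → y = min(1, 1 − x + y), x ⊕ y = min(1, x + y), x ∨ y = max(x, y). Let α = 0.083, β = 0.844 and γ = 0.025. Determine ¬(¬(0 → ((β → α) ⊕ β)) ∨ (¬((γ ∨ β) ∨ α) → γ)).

0.131

β → α = min(1, 1 − 0.844 + 0.083) = min(1, 0.239) = 0.239
(β → α) ⊕ β = min(1, 0.239 + 0.844) = min(1, 1.083) = 1.000
0 → ((β → α) ⊕ β) = min(1, 1 − 0.000 + 1.000) = min(1, 2.000) = 1.000
¬(0 → ((β → α) ⊕ β)) = 1 − 1.000 = 0.000
γ ∨ β = max(0.025, 0.844) = 0.844
(γ ∨ β) ∨ α = max(0.844, 0.083) = 0.844
¬((γ ∨ β) ∨ α) = 1 − 0.844 = 0.156
¬((γ ∨ β) ∨ α) → γ = min(1, 1 − 0.156 + 0.025) = min(1, 0.869) = 0.869
¬(0 → ((β → α) ⊕ β)) ∨ (¬((γ ∨ β) ∨ α) → γ) = max(0.000, 0.869) = 0.869
¬(¬(0 → ((β → α) ⊕ β)) ∨ (¬((γ ∨ β) ∨ α) → γ)) = 1 − 0.869 = 0.131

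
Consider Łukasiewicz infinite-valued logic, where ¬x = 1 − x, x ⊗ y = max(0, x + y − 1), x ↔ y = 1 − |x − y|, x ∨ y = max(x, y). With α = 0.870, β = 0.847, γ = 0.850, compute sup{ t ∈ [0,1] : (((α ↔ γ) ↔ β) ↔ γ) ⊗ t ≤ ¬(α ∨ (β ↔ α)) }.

α ↔ γ = 1 − |0.870 − 0.850| = 1 − 0.020 = 0.980
(α ↔ γ) ↔ β = 1 − |0.980 − 0.847| = 1 − 0.133 = 0.867
((α ↔ γ) ↔ β) ↔ γ = 1 − |0.867 − 0.850| = 1 − 0.017 = 0.983
So the left factor is ((α ↔ γ) ↔ β) ↔ γ = 0.983.
β ↔ α = 1 − |0.847 − 0.870| = 1 − 0.023 = 0.977
α ∨ (β ↔ α) = max(0.870, 0.977) = 0.977
¬(α ∨ (β ↔ α)) = 1 − 0.977 = 0.023
So the right-hand bound is ¬(α ∨ (β ↔ α)) = 0.023.
The residuum of the Łukasiewicz t-norm gives the supremum: min(1, 1 − 0.983 + 0.023).
1 − 0.983 + 0.023 = 0.040, so t = min(1, 0.040) = 0.040.
Check: 0.983 ⊗ 0.040 = max(0, 0.023) = 0.023 ≤ 0.023.

0.040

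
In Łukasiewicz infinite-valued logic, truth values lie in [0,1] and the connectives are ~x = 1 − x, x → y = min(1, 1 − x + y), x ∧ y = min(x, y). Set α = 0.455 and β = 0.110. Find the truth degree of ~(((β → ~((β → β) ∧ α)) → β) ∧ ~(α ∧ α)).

β → β = min(1, 1 − 0.110 + 0.110) = min(1, 1.000) = 1.000
(β → β) ∧ α = min(1.000, 0.455) = 0.455
~((β → β) ∧ α) = 1 − 0.455 = 0.545
β → ~((β → β) ∧ α) = min(1, 1 − 0.110 + 0.545) = min(1, 1.435) = 1.000
(β → ~((β → β) ∧ α)) → β = min(1, 1 − 1.000 + 0.110) = min(1, 0.110) = 0.110
α ∧ α = min(0.455, 0.455) = 0.455
~(α ∧ α) = 1 − 0.455 = 0.545
((β → ~((β → β) ∧ α)) → β) ∧ ~(α ∧ α) = min(0.110, 0.545) = 0.110
~(((β → ~((β → β) ∧ α)) → β) ∧ ~(α ∧ α)) = 1 − 0.110 = 0.890

0.890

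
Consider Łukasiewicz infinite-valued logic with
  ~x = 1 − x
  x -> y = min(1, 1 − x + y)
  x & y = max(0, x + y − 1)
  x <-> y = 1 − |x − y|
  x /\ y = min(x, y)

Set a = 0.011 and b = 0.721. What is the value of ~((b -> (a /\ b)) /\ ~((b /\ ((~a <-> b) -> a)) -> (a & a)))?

0.721

a /\ b = min(0.011, 0.721) = 0.011
b -> (a /\ b) = min(1, 1 − 0.721 + 0.011) = min(1, 0.290) = 0.290
~a = 1 − 0.011 = 0.989
~a <-> b = 1 − |0.989 − 0.721| = 1 − 0.268 = 0.732
(~a <-> b) -> a = min(1, 1 − 0.732 + 0.011) = min(1, 0.279) = 0.279
b /\ ((~a <-> b) -> a) = min(0.721, 0.279) = 0.279
a & a = max(0, 0.011 + 0.011 − 1) = max(0, -0.978) = 0.000
(b /\ ((~a <-> b) -> a)) -> (a & a) = min(1, 1 − 0.279 + 0.000) = min(1, 0.721) = 0.721
~((b /\ ((~a <-> b) -> a)) -> (a & a)) = 1 − 0.721 = 0.279
(b -> (a /\ b)) /\ ~((b /\ ((~a <-> b) -> a)) -> (a & a)) = min(0.290, 0.279) = 0.279
~((b -> (a /\ b)) /\ ~((b /\ ((~a <-> b) -> a)) -> (a & a))) = 1 − 0.279 = 0.721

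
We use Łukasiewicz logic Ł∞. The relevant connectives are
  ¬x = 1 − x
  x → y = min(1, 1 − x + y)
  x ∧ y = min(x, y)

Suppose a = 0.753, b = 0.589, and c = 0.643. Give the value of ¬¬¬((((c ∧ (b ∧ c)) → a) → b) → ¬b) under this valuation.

0.178

b ∧ c = min(0.589, 0.643) = 0.589
c ∧ (b ∧ c) = min(0.643, 0.589) = 0.589
(c ∧ (b ∧ c)) → a = min(1, 1 − 0.589 + 0.753) = min(1, 1.164) = 1.000
((c ∧ (b ∧ c)) → a) → b = min(1, 1 − 1.000 + 0.589) = min(1, 0.589) = 0.589
¬b = 1 − 0.589 = 0.411
(((c ∧ (b ∧ c)) → a) → b) → ¬b = min(1, 1 − 0.589 + 0.411) = min(1, 0.822) = 0.822
¬((((c ∧ (b ∧ c)) → a) → b) → ¬b) = 1 − 0.822 = 0.178
¬¬((((c ∧ (b ∧ c)) → a) → b) → ¬b) = 1 − 0.178 = 0.822
¬¬¬((((c ∧ (b ∧ c)) → a) → b) → ¬b) = 1 − 0.822 = 0.178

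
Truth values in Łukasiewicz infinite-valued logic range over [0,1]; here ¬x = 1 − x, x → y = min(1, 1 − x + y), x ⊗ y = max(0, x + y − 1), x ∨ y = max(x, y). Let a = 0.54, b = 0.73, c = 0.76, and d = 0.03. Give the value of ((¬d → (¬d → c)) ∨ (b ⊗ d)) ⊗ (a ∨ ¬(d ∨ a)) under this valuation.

¬d = 1 − 0.03 = 0.97
¬d → c = min(1, 1 − 0.97 + 0.76) = min(1, 0.79) = 0.79
¬d → (¬d → c) = min(1, 1 − 0.97 + 0.79) = min(1, 0.82) = 0.82
b ⊗ d = max(0, 0.73 + 0.03 − 1) = max(0, -0.24) = 0.00
(¬d → (¬d → c)) ∨ (b ⊗ d) = max(0.82, 0.00) = 0.82
d ∨ a = max(0.03, 0.54) = 0.54
¬(d ∨ a) = 1 − 0.54 = 0.46
a ∨ ¬(d ∨ a) = max(0.54, 0.46) = 0.54
((¬d → (¬d → c)) ∨ (b ⊗ d)) ⊗ (a ∨ ¬(d ∨ a)) = max(0, 0.82 + 0.54 − 1) = max(0, 0.36) = 0.36

0.36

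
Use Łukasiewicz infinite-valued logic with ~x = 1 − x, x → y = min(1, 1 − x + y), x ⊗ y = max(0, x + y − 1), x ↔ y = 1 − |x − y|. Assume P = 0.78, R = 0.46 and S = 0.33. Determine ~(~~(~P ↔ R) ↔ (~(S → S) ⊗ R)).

0.76

~P = 1 − 0.78 = 0.22
~P ↔ R = 1 − |0.22 − 0.46| = 1 − 0.24 = 0.76
~(~P ↔ R) = 1 − 0.76 = 0.24
~~(~P ↔ R) = 1 − 0.24 = 0.76
S → S = min(1, 1 − 0.33 + 0.33) = min(1, 1.00) = 1.00
~(S → S) = 1 − 1.00 = 0.00
~(S → S) ⊗ R = max(0, 0.00 + 0.46 − 1) = max(0, -0.54) = 0.00
~~(~P ↔ R) ↔ (~(S → S) ⊗ R) = 1 − |0.76 − 0.00| = 1 − 0.76 = 0.24
~(~~(~P ↔ R) ↔ (~(S → S) ⊗ R)) = 1 − 0.24 = 0.76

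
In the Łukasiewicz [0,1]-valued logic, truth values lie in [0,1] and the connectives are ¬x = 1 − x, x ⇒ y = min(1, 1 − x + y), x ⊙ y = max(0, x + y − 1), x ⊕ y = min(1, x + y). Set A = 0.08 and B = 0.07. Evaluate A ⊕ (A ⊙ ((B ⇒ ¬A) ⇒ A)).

0.08

¬A = 1 − 0.08 = 0.92
B ⇒ ¬A = min(1, 1 − 0.07 + 0.92) = min(1, 1.85) = 1.00
(B ⇒ ¬A) ⇒ A = min(1, 1 − 1.00 + 0.08) = min(1, 0.08) = 0.08
A ⊙ ((B ⇒ ¬A) ⇒ A) = max(0, 0.08 + 0.08 − 1) = max(0, -0.84) = 0.00
A ⊕ (A ⊙ ((B ⇒ ¬A) ⇒ A)) = min(1, 0.08 + 0.00) = min(1, 0.08) = 0.08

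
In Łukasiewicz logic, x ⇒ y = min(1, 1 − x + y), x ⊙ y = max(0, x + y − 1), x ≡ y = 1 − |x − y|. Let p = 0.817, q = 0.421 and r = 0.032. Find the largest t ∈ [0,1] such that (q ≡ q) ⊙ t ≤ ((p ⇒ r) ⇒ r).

q ≡ q = 1 − |0.421 − 0.421| = 1 − 0.000 = 1.000
So the left factor is q ≡ q = 1.000.
p ⇒ r = min(1, 1 − 0.817 + 0.032) = min(1, 0.215) = 0.215
(p ⇒ r) ⇒ r = min(1, 1 − 0.215 + 0.032) = min(1, 0.817) = 0.817
So the right-hand bound is (p ⇒ r) ⇒ r = 0.817.
The residuum of the Łukasiewicz t-norm gives the supremum: min(1, 1 − 1.000 + 0.817).
1 − 1.000 + 0.817 = 0.817, so t = min(1, 0.817) = 0.817.
Check: 1.000 ⊙ 0.817 = max(0, 0.817) = 0.817 ≤ 0.817.

0.817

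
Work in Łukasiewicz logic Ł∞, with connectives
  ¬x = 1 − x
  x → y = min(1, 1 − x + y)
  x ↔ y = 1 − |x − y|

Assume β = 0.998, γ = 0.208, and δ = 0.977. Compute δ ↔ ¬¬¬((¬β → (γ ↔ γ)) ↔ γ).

¬β = 1 − 0.998 = 0.002
γ ↔ γ = 1 − |0.208 − 0.208| = 1 − 0.000 = 1.000
¬β → (γ ↔ γ) = min(1, 1 − 0.002 + 1.000) = min(1, 1.998) = 1.000
(¬β → (γ ↔ γ)) ↔ γ = 1 − |1.000 − 0.208| = 1 − 0.792 = 0.208
¬((¬β → (γ ↔ γ)) ↔ γ) = 1 − 0.208 = 0.792
¬¬((¬β → (γ ↔ γ)) ↔ γ) = 1 − 0.792 = 0.208
¬¬¬((¬β → (γ ↔ γ)) ↔ γ) = 1 − 0.208 = 0.792
δ ↔ ¬¬¬((¬β → (γ ↔ γ)) ↔ γ) = 1 − |0.977 − 0.792| = 1 − 0.185 = 0.815

0.815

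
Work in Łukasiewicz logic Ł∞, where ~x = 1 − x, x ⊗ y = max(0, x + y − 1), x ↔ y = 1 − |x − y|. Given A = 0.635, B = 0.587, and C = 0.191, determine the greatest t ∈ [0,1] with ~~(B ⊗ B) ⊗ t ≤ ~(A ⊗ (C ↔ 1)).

B ⊗ B = max(0, 0.587 + 0.587 − 1) = max(0, 0.174) = 0.174
~(B ⊗ B) = 1 − 0.174 = 0.826
~~(B ⊗ B) = 1 − 0.826 = 0.174
So the left factor is ~~(B ⊗ B) = 0.174.
C ↔ 1 = 1 − |0.191 − 1.000| = 1 − 0.809 = 0.191
A ⊗ (C ↔ 1) = max(0, 0.635 + 0.191 − 1) = max(0, -0.174) = 0.000
~(A ⊗ (C ↔ 1)) = 1 − 0.000 = 1.000
So the right-hand bound is ~(A ⊗ (C ↔ 1)) = 1.000.
The residuum of the Łukasiewicz t-norm gives the supremum: min(1, 1 − 0.174 + 1.000).
1 − 0.174 + 1.000 = 1.826, so t = min(1, 1.826) = 1.000.
Check: 0.174 ⊗ 1.000 = max(0, 0.174) = 0.174 ≤ 1.000.

1.000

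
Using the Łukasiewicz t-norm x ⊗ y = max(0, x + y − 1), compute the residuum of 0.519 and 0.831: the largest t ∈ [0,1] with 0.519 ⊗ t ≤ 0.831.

The residuum of the Łukasiewicz t-norm gives the supremum: min(1, 1 − 0.519 + 0.831).
1 − 0.519 + 0.831 = 1.312, so t = min(1, 1.312) = 1.000.
Check: 0.519 ⊗ 1.000 = max(0, 0.519) = 0.519 ≤ 0.831.

1.000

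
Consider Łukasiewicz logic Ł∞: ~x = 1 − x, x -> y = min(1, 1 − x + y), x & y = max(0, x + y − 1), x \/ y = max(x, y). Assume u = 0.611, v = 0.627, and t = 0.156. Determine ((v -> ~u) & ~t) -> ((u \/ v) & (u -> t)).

~u = 1 − 0.611 = 0.389
v -> ~u = min(1, 1 − 0.627 + 0.389) = min(1, 0.762) = 0.762
~t = 1 − 0.156 = 0.844
(v -> ~u) & ~t = max(0, 0.762 + 0.844 − 1) = max(0, 0.606) = 0.606
u \/ v = max(0.611, 0.627) = 0.627
u -> t = min(1, 1 − 0.611 + 0.156) = min(1, 0.545) = 0.545
(u \/ v) & (u -> t) = max(0, 0.627 + 0.545 − 1) = max(0, 0.172) = 0.172
((v -> ~u) & ~t) -> ((u \/ v) & (u -> t)) = min(1, 1 − 0.606 + 0.172) = min(1, 0.566) = 0.566

0.566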